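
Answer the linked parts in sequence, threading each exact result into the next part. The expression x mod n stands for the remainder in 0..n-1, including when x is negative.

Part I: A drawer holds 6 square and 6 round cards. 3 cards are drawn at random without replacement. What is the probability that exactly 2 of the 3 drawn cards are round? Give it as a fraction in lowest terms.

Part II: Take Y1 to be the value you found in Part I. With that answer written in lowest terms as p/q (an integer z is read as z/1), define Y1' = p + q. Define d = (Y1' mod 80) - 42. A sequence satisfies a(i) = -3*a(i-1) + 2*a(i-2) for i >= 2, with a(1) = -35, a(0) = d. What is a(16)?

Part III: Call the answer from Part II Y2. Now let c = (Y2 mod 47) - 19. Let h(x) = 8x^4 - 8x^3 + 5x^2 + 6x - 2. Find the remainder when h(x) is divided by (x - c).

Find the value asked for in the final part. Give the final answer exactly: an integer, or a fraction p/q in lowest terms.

4097869

Part I: total draws C(12,3) = 220; favorable C(6,2)*C(6,1) = 90; P = 9/22; answer 9/22
Part II: Y1 = 9/22; threaded value p + q = 31; d = -11; a(2) = -3*(-35) + 2*(-11) = 83; iterating: a(2)=83, a(3)=-319, a(4)=1123, a(5)=-4007, a(6)=14267, a(7)=-50815, a(8)=180979, a(9)=-644567, a(10)=2295659, a(11)=-8176111, a(12)=29119651, a(13)=-103711175, a(14)=369372827, a(15)=-1315540831, a(16)=4685368147; answer 4685368147
Part III: Y2 = 4685368147; c = 27; remainder = value at the root: 8*(27)^4 - 8*(27)^3 + 5*(27)^2 + 6*(27)^1 - 2 = (4251528) + (-157464) + (3645) + (162) + (-2) = 4097869; answer 4097869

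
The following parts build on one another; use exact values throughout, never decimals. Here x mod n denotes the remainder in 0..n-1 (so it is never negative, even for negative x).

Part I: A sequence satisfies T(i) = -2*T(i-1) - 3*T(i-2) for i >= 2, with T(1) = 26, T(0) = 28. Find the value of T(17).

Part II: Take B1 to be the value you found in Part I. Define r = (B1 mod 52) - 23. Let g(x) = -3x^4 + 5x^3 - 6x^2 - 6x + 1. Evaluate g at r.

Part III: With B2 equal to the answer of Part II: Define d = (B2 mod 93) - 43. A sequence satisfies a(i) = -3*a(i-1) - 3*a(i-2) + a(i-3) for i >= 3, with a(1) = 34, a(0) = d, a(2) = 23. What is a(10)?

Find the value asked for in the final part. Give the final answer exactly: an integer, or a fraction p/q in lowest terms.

Part I: T(2) = -2*(26) - 3*(28) = -136; iterating: T(2)=-136, T(3)=194, T(4)=20, T(5)=-622, T(6)=1184, T(7)=-502, T(8)=-2548, T(9)=6602, T(10)=-5560, T(11)=-8686, T(12)=34052, T(13)=-42046, T(14)=-18064, T(15)=162266, T(16)=-270340, T(17)=53882; answer 53882
Part II: B1 = 53882; r = -13; -3*(-13)^4 + 5*(-13)^3 - 6*(-13)^2 - 6*(-13)^1 + 1 = (-85683) + (-10985) + (-1014) + (78) + (1) = -97603; answer -97603
Part III: B2 = -97603; d = 4; a(3) = -3*(23) - 3*(34) + 1*(4) = -167; iterating: a(3)=-167, a(4)=466, a(5)=-874, a(6)=1057, a(7)=-83, a(8)=-3796, a(9)=12694, a(10)=-26777; answer -26777

-26777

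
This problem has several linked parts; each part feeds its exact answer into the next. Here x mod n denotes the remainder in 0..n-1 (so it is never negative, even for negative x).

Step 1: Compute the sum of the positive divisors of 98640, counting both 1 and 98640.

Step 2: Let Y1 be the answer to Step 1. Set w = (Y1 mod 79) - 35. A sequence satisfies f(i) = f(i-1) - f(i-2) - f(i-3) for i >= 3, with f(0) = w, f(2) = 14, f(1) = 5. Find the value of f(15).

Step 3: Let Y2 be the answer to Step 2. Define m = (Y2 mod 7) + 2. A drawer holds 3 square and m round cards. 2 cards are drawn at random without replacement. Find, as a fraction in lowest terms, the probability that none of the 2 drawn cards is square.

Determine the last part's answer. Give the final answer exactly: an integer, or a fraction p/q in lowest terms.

Step 1: 98640 = 2^4 * 3^2 * 5 * 137; sigma = (1 + 2 + 4 + 8 + 16) * (1 + 3 + 9) * (1 + 5) * (1 + 137) = 31 * 13 * 6 * 138 = 333684; answer 333684
Step 2: Y1 = 333684; w = 32; f(3) = 1*(14) - 1*(5) - 1*(32) = -23; iterating: f(3)=-23, f(4)=-42, f(5)=-33, f(6)=32, f(7)=107, f(8)=108, f(9)=-31, f(10)=-246, f(11)=-323, f(12)=-46, f(13)=523, f(14)=892, f(15)=415; answer 415
Step 3: Y2 = 415; m = 4; total draws C(7,2) = 21; favorable C(4,2) = 6; P = 2/7; answer 2/7

2/7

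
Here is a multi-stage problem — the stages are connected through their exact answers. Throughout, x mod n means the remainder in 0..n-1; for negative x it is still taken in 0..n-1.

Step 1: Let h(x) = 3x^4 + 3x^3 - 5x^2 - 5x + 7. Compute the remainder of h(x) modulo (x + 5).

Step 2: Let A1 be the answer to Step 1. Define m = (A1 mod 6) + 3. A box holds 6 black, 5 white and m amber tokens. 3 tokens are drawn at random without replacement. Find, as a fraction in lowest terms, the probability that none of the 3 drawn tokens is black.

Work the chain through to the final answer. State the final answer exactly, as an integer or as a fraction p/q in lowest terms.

33/136

Step 1: remainder = value at the root: 3*(-5)^4 + 3*(-5)^3 - 5*(-5)^2 - 5*(-5)^1 + 7 = (1875) + (-375) + (-125) + (25) + (7) = 1407; answer 1407
Step 2: A1 = 1407; m = 6; total draws C(17,3) = 680; favorable C(11,3) = 165; P = 33/136; answer 33/136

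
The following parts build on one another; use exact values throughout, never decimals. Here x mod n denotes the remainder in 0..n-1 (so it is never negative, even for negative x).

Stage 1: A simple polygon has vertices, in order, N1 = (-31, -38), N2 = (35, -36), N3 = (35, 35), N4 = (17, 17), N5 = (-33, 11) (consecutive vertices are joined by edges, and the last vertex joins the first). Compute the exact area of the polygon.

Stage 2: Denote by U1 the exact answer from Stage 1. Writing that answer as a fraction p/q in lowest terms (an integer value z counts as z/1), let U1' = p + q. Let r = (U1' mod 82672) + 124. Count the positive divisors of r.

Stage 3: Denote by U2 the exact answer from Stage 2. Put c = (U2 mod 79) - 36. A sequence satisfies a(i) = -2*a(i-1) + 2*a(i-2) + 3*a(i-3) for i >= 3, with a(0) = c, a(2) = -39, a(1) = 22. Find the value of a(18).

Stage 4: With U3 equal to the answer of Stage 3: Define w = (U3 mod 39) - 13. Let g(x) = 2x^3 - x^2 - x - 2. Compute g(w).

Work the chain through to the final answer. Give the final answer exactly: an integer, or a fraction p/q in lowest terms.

6508

Stage 1: cross terms: (-31*-36 - 35*-38)=2446, (35*35 - 35*-36)=2485, (35*17 - 17*35)=0, (17*11 - -33*17)=748, (-33*-38 - -31*11)=1595; twice the area = |7274| = 7274; area = 3637; answer 3637
Stage 2: U1 = 3637; threaded value p + q = 3638; r = 3762; 3762 = 2 * 3^2 * 11 * 19; number of divisors = (1+1) * (2+1) * (1+1) * (1+1) = 24; answer 24
Stage 3: U2 = 24; c = -12; a(3) = -2*(-39) + 2*(22) + 3*(-12) = 86; iterating: a(3)=86, a(4)=-184, a(5)=423, a(6)=-956, a(7)=2206, a(8)=-5055, a(9)=11654, a(10)=-26800, a(11)=61743, a(12)=-142124, a(13)=327334, a(14)=-753687, a(15)=1735670, a(16)=-3996712, a(17)=9203703, a(18)=-21193820; answer -21193820
Stage 4: U3 = -21193820; w = 15; 2*(15)^3 - 1*(15)^2 - 1*(15)^1 - 2 = (6750) + (-225) + (-15) + (-2) = 6508; answer 6508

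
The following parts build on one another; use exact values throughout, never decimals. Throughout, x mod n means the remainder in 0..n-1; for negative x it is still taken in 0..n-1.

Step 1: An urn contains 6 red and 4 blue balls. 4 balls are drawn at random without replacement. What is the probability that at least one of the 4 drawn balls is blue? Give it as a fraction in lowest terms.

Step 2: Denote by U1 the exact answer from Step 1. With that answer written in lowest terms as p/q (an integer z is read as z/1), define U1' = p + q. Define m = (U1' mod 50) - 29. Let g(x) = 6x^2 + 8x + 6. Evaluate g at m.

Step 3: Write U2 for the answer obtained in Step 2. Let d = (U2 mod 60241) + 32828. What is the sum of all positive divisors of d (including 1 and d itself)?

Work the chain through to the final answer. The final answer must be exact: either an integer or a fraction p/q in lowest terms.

49266

Step 1: total draws C(10,4) = 210; complement C(6,4) = 15; favorable 210 - 15 = 195; P = 13/14; answer 13/14
Step 2: U1 = 13/14; threaded value p + q = 27; m = -2; 6*(-2)^2 + 8*(-2)^1 + 6 = (24) + (-16) + (6) = 14; answer 14
Step 3: U2 = 14; d = 32842; 32842 = 2 * 16421; sigma = (1 + 2) * (1 + 16421) = 3 * 16422 = 49266; answer 49266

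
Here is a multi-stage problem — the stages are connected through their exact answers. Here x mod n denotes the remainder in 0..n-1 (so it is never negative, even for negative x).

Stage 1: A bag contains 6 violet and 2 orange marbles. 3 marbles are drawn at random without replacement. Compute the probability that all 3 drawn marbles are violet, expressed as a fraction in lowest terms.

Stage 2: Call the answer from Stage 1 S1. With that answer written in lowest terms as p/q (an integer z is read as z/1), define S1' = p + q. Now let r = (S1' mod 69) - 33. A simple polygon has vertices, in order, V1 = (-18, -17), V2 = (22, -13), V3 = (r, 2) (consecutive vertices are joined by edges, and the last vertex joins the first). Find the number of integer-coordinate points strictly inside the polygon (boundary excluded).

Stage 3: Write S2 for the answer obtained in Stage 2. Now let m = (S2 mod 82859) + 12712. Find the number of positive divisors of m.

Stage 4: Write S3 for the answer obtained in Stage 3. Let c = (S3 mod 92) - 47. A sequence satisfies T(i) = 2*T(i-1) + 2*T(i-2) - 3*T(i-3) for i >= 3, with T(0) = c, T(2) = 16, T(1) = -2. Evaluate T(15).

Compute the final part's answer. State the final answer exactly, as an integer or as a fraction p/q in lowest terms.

Stage 1: total draws C(8,3) = 56; favorable C(6,3) = 20; P = 5/14; answer 5/14
Stage 2: S1 = 5/14; threaded value p + q = 19; r = -14; cross terms: (-18*-13 - 22*-17)=608, (22*2 - -14*-13)=-138, (-14*-17 - -18*2)=274; twice the area = |744| = 744; area = 372; boundary points = 4 + 3 + 1 = 8; strictly interior points = area - boundary/2 + 1 = 369; answer 369
Stage 3: S2 = 369; m = 13081; 13081 = 103 * 127; number of divisors = (1+1) * (1+1) = 4; answer 4
Stage 4: S3 = 4; c = -43; T(3) = 2*(16) + 2*(-2) - 3*(-43) = 157; iterating: T(3)=157, T(4)=352, T(5)=970, T(6)=2173, T(7)=5230, T(8)=11896, T(9)=27733, T(10)=63568, T(11)=146914, T(12)=337765, T(13)=778654, T(14)=1792096, T(15)=4128205; answer 4128205

4128205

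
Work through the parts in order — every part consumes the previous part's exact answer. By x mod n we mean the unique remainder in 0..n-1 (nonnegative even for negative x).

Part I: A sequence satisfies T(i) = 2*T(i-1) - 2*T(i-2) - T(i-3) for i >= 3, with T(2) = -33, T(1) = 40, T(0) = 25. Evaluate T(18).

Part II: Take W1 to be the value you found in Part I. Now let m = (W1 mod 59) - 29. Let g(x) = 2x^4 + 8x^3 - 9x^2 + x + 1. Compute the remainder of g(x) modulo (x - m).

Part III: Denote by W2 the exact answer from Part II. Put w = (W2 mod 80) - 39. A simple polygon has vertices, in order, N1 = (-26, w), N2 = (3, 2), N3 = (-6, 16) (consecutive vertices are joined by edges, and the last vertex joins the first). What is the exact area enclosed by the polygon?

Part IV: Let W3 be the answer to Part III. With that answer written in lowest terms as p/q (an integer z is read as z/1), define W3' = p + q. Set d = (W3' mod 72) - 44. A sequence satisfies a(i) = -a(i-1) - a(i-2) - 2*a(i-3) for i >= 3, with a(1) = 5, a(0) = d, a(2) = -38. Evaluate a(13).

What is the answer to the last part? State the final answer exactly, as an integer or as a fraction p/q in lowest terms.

853

Part I: T(3) = 2*(-33) - 2*(40) - 1*(25) = -171; iterating: T(3)=-171, T(4)=-316, T(5)=-257, T(6)=289, T(7)=1408, T(8)=2495, T(9)=1885, T(10)=-2628, T(11)=-11521, T(12)=-19671, T(13)=-13672, T(14)=23519, T(15)=94053, T(16)=154740, T(17)=97855, T(18)=-207823; answer -207823
Part II: W1 = -207823; m = 5; remainder = value at the root: 2*(5)^4 + 8*(5)^3 - 9*(5)^2 + 1*(5)^1 + 1 = (1250) + (1000) + (-225) + (5) + (1) = 2031; answer 2031
Part III: W2 = 2031; w = -8; cross terms: (-26*2 - 3*-8)=-28, (3*16 - -6*2)=60, (-6*-8 - -26*16)=464; twice the area = |496| = 496; area = 248; answer 248
Part IV: W3 = 248; threaded value p + q = 249; d = -11; a(3) = -1*(-38) - 1*(5) - 2*(-11) = 55; iterating: a(3)=55, a(4)=-27, a(5)=48, a(6)=-131, a(7)=137, a(8)=-102, a(9)=227, a(10)=-399, a(11)=376, a(12)=-431, a(13)=853; answer 853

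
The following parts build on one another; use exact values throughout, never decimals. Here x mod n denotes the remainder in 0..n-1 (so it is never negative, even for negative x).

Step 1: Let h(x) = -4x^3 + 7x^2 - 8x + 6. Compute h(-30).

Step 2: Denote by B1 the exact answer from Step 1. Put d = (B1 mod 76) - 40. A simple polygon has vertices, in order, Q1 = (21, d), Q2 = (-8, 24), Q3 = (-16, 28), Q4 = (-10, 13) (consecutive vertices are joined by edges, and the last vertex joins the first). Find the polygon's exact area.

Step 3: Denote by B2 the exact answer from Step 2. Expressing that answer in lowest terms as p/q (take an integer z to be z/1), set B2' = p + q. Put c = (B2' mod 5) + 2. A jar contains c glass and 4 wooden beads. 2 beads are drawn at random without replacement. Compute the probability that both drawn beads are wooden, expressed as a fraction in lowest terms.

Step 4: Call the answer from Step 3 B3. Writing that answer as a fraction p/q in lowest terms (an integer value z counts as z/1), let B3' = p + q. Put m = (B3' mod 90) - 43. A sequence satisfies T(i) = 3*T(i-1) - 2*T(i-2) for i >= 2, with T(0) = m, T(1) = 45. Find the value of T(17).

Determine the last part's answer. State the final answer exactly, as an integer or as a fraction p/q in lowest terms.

Step 1: -4*(-30)^3 + 7*(-30)^2 - 8*(-30)^1 + 6 = (108000) + (6300) + (240) + (6) = 114546; answer 114546
Step 2: B1 = 114546; d = -26; cross terms: (21*24 - -8*-26)=296, (-8*28 - -16*24)=160, (-16*13 - -10*28)=72, (-10*-26 - 21*13)=-13; twice the area = |515| = 515; area = 515/2; answer 515/2
Step 3: B2 = 515/2; threaded value p + q = 517; c = 4; total draws C(8,2) = 28; favorable C(4,2) = 6; P = 3/14; answer 3/14
Step 4: B3 = 3/14; threaded value p + q = 17; m = -26; T(2) = 3*(45) - 2*(-26) = 187; iterating: T(2)=187, T(3)=471, T(4)=1039, T(5)=2175, T(6)=4447, T(7)=8991, T(8)=18079, T(9)=36255, T(10)=72607, T(11)=145311, T(12)=290719, T(13)=581535, T(14)=1163167, T(15)=2326431, T(16)=4652959, T(17)=9306015; answer 9306015

9306015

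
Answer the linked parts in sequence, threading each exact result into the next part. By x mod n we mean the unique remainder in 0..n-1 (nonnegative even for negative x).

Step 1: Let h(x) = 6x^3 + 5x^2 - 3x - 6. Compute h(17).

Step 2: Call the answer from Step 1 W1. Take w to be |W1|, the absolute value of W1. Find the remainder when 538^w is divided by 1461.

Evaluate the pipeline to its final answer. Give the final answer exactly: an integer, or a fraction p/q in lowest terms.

361

Step 1: 6*(17)^3 + 5*(17)^2 - 3*(17)^1 - 6 = (29478) + (1445) + (-51) + (-6) = 30866; answer 30866
Step 2: W1 = 30866; w = 30866; squarings mod 1461: 538^1=538, 538^2=166, 538^4=1258, 538^8=301, 538^16=19, 538^32=361, 538^64=292, 538^128=526, 538^256=547, 538^512=1165, 538^1024=1417, 538^2048=475, 538^4096=631, 538^8192=769, 538^16384=1117; 538^30866 = 538^2 * 538^16 * 538^128 * 538^2048 * 538^4096 * 538^8192 * 538^16384 = 361 (mod 1461); answer 361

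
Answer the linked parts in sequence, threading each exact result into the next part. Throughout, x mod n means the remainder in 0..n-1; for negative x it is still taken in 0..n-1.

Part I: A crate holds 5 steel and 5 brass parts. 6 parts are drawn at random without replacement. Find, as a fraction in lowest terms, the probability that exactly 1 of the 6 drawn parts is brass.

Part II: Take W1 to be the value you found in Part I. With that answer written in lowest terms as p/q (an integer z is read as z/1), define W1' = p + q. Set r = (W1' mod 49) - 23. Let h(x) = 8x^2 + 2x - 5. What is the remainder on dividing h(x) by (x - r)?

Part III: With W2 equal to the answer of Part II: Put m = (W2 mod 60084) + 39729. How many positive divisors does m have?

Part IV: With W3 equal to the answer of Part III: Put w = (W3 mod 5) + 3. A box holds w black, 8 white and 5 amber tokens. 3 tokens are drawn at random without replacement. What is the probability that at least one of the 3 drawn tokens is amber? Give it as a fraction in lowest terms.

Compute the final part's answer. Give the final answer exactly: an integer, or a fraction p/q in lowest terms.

265/408

Part I: total draws C(10,6) = 210; favorable C(5,1)*C(5,5) = 5; P = 1/42; answer 1/42
Part II: W1 = 1/42; threaded value p + q = 43; r = 20; remainder = value at the root: 8*(20)^2 + 2*(20)^1 - 5 = (3200) + (40) + (-5) = 3235; answer 3235
Part III: W2 = 3235; m = 42964; 42964 = 2^2 * 23 * 467; number of divisors = (2+1) * (1+1) * (1+1) = 12; answer 12
Part IV: W3 = 12; w = 5; total draws C(18,3) = 816; complement C(13,3) = 286; favorable 816 - 286 = 530; P = 265/408; answer 265/408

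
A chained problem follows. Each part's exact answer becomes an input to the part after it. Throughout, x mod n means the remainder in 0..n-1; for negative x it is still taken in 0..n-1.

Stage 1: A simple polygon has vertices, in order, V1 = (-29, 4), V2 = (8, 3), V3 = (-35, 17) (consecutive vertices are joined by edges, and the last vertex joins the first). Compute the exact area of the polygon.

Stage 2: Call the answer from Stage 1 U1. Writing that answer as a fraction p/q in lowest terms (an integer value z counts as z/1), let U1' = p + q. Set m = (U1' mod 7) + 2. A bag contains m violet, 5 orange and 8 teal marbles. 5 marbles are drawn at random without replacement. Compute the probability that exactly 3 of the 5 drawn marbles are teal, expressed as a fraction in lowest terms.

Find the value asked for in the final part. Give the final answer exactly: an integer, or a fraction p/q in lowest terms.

14/39

Stage 1: cross terms: (-29*3 - 8*4)=-119, (8*17 - -35*3)=241, (-35*4 - -29*17)=353; twice the area = |475| = 475; area = 475/2; answer 475/2
Stage 2: U1 = 475/2; threaded value p + q = 477; m = 3; total draws C(16,5) = 4368; favorable C(8,3)*C(8,2) = 1568; P = 14/39; answer 14/39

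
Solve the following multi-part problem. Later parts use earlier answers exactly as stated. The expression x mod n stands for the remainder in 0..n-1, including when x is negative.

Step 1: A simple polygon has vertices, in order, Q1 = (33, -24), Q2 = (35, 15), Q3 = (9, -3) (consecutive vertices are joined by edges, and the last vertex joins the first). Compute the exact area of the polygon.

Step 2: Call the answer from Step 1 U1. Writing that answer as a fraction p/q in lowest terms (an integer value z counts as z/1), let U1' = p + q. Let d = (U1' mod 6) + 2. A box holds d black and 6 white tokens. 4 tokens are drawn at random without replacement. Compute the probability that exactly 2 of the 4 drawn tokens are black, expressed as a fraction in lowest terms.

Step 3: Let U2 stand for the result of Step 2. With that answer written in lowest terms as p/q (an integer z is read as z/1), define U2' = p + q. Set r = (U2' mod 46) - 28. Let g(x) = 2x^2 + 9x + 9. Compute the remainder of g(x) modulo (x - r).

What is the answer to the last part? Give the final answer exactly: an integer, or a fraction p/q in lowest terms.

Step 1: cross terms: (33*15 - 35*-24)=1335, (35*-3 - 9*15)=-240, (9*-24 - 33*-3)=-117; twice the area = |978| = 978; area = 489; answer 489
Step 2: U1 = 489; threaded value p + q = 490; d = 6; total draws C(12,4) = 495; favorable C(6,2)*C(6,2) = 225; P = 5/11; answer 5/11
Step 3: U2 = 5/11; threaded value p + q = 16; r = -12; remainder = value at the root: 2*(-12)^2 + 9*(-12)^1 + 9 = (288) + (-108) + (9) = 189; answer 189

189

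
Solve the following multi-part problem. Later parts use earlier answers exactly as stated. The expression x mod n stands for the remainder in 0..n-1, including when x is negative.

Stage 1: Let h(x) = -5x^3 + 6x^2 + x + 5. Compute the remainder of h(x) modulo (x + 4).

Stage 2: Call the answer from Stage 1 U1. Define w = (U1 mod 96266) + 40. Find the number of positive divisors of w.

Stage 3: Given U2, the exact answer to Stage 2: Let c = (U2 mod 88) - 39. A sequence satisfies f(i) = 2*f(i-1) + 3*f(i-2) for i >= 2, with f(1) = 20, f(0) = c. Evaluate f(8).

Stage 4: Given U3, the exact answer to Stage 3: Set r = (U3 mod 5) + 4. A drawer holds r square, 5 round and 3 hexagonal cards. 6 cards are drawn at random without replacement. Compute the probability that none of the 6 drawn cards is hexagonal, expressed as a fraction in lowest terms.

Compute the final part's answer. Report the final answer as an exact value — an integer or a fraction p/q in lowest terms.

Stage 1: remainder = value at the root: -5*(-4)^3 + 6*(-4)^2 + 1*(-4)^1 + 5 = (320) + (96) + (-4) + (5) = 417; answer 417
Stage 2: U1 = 417; w = 457; 457 is prime, so its only divisors are 1 and 457; count = 2; answer 2
Stage 3: U2 = 2; c = -37; f(2) = 2*(20) + 3*(-37) = -71; iterating: f(2)=-71, f(3)=-82, f(4)=-377, f(5)=-1000, f(6)=-3131, f(7)=-9262, f(8)=-27917; answer -27917
Stage 4: U3 = -27917; r = 7; total draws C(15,6) = 5005; favorable C(12,6) = 924; P = 12/65; answer 12/65

12/65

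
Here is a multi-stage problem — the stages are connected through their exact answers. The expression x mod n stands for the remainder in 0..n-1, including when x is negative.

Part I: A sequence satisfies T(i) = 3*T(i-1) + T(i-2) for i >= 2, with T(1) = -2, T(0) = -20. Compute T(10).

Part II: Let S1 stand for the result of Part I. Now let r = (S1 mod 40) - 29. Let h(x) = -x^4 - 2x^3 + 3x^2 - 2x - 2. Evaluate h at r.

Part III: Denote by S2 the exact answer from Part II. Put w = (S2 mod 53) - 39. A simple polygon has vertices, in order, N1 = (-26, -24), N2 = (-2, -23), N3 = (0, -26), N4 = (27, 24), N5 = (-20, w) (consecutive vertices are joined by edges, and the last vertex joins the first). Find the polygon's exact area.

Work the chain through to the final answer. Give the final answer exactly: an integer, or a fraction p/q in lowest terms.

Part I: T(2) = 3*(-2) + 1*(-20) = -26; iterating: T(2)=-26, T(3)=-80, T(4)=-266, T(5)=-878, T(6)=-2900, T(7)=-9578, T(8)=-31634, T(9)=-104480, T(10)=-345074; answer -345074
Part II: S1 = -345074; r = -23; -1*(-23)^4 - 2*(-23)^3 + 3*(-23)^2 - 2*(-23)^1 - 2 = (-279841) + (24334) + (1587) + (46) + (-2) = -253876; answer -253876
Part III: S2 = -253876; w = 8; cross terms: (-26*-23 - -2*-24)=550, (-2*-26 - 0*-23)=52, (0*24 - 27*-26)=702, (27*8 - -20*24)=696, (-20*-24 - -26*8)=688; twice the area = |2688| = 2688; area = 1344; answer 1344

1344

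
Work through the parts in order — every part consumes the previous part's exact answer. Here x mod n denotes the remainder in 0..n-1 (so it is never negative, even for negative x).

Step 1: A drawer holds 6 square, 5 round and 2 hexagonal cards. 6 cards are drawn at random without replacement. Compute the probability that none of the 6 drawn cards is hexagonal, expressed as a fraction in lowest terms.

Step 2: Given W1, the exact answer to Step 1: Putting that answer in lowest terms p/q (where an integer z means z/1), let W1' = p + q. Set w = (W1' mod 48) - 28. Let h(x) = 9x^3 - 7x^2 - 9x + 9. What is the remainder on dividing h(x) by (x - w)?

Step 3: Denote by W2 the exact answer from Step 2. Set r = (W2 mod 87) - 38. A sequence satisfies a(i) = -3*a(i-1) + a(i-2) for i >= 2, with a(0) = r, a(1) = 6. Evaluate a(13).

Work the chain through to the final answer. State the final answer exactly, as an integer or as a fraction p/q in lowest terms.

6456246

Step 1: total draws C(13,6) = 1716; favorable C(11,6) = 462; P = 7/26; answer 7/26
Step 2: W1 = 7/26; threaded value p + q = 33; w = 5; remainder = value at the root: 9*(5)^3 - 7*(5)^2 - 9*(5)^1 + 9 = (1125) + (-175) + (-45) + (9) = 914; answer 914
Step 3: W2 = 914; r = 6; a(2) = -3*(6) + 1*(6) = -12; iterating: a(2)=-12, a(3)=42, a(4)=-138, a(5)=456, a(6)=-1506, a(7)=4974, a(8)=-16428, a(9)=54258, a(10)=-179202, a(11)=591864, a(12)=-1954794, a(13)=6456246; answer 6456246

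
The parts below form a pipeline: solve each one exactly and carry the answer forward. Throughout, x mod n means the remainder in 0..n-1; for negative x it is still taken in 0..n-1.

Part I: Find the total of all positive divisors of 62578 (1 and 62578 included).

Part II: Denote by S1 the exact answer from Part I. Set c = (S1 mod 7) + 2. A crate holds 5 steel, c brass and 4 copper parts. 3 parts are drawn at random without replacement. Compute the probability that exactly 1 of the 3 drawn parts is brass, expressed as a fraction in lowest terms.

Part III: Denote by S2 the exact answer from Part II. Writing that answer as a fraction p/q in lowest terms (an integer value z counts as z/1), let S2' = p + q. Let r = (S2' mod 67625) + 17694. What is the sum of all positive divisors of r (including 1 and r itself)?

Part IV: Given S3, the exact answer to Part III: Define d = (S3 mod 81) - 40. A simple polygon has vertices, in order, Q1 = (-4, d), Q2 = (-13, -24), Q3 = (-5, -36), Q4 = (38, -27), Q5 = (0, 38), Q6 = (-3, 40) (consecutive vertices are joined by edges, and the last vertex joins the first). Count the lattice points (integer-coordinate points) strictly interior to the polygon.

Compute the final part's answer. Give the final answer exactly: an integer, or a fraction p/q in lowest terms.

1719

Part I: 62578 = 2 * 67 * 467; sigma = (1 + 2) * (1 + 67) * (1 + 467) = 3 * 68 * 468 = 95472; answer 95472
Part II: S1 = 95472; c = 8; total draws C(17,3) = 680; favorable C(8,1)*C(9,2) = 288; P = 36/85; answer 36/85
Part III: S2 = 36/85; threaded value p + q = 121; r = 17815; 17815 = 5 * 7 * 509; sigma = (1 + 5) * (1 + 7) * (1 + 509) = 6 * 8 * 510 = 24480; answer 24480
Part IV: S3 = 24480; d = -22; cross terms: (-4*-24 - -13*-22)=-190, (-13*-36 - -5*-24)=348, (-5*-27 - 38*-36)=1503, (38*38 - 0*-27)=1444, (0*40 - -3*38)=114, (-3*-22 - -4*40)=226; twice the area = |3445| = 3445; area = 3445/2; boundary points = 1 + 4 + 1 + 1 + 1 + 1 = 9; strictly interior points = area - boundary/2 + 1 = 1719; answer 1719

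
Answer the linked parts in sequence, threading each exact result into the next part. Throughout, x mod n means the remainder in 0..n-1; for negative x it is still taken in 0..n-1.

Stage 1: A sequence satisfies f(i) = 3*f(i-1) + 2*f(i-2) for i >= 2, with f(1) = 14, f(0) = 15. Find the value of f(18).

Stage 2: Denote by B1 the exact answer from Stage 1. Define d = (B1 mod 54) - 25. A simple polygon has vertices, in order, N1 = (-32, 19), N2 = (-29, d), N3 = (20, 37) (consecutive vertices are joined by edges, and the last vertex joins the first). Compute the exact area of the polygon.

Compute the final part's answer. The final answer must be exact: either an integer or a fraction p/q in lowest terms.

859

Stage 1: f(2) = 3*(14) + 2*(15) = 72; iterating: f(2)=72, f(3)=244, f(4)=876, f(5)=3116, f(6)=11100, f(7)=39532, f(8)=140796, f(9)=501452, f(10)=1785948, f(11)=6360748, f(12)=22654140, f(13)=80683916, f(14)=287360028, f(15)=1023447916, f(16)=3645063804, f(17)=12982087244, f(18)=46236389340; answer 46236389340
Stage 2: B1 = 46236389340; d = -13; cross terms: (-32*-13 - -29*19)=967, (-29*37 - 20*-13)=-813, (20*19 - -32*37)=1564; twice the area = |1718| = 1718; area = 859; answer 859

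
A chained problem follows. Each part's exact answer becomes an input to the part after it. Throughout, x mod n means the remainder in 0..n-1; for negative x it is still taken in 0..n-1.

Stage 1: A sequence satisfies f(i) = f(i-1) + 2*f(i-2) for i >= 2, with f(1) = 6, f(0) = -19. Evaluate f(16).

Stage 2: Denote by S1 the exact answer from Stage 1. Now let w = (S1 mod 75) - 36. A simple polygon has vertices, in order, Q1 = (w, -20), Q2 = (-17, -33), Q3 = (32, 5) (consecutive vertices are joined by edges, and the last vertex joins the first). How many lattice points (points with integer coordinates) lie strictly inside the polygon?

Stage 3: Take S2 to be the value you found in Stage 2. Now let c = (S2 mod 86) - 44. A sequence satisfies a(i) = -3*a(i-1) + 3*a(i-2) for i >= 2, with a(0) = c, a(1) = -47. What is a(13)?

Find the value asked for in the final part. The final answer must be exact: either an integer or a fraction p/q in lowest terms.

-215917407

Stage 1: f(2) = 1*(6) + 2*(-19) = -32; iterating: f(2)=-32, f(3)=-20, f(4)=-84, f(5)=-124, f(6)=-292, f(7)=-540, f(8)=-1124, f(9)=-2204, f(10)=-4452, f(11)=-8860, f(12)=-17764, f(13)=-35484, f(14)=-71012, f(15)=-141980, f(16)=-284004; answer -284004
Stage 2: S1 = -284004; w = -15; cross terms: (-15*-33 - -17*-20)=155, (-17*5 - 32*-33)=971, (32*-20 - -15*5)=-565; twice the area = |561| = 561; area = 561/2; boundary points = 1 + 1 + 1 = 3; strictly interior points = area - boundary/2 + 1 = 280; answer 280
Stage 3: S2 = 280; c = -22; a(2) = -3*(-47) + 3*(-22) = 75; iterating: a(2)=75, a(3)=-366, a(4)=1323, a(5)=-5067, a(6)=19170, a(7)=-72711, a(8)=275643, a(9)=-1045062, a(10)=3962115, a(11)=-15021531, a(12)=56950938, a(13)=-215917407; answer -215917407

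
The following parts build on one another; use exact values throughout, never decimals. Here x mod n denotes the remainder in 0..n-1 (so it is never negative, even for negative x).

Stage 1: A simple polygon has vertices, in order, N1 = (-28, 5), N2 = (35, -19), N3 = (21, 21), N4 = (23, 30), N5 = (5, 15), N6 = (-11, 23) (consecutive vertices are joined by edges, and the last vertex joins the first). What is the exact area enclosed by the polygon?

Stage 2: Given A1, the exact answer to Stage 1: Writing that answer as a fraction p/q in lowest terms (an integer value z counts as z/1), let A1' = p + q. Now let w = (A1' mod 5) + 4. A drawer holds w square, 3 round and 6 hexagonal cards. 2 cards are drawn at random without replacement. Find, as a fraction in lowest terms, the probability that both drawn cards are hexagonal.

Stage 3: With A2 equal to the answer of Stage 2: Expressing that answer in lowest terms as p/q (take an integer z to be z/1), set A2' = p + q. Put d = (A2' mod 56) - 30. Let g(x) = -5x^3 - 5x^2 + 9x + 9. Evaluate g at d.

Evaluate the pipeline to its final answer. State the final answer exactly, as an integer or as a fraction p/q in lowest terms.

Stage 1: cross terms: (-28*-19 - 35*5)=357, (35*21 - 21*-19)=1134, (21*30 - 23*21)=147, (23*15 - 5*30)=195, (5*23 - -11*15)=280, (-11*5 - -28*23)=589; twice the area = |2702| = 2702; area = 1351; answer 1351
Stage 2: A1 = 1351; threaded value p + q = 1352; w = 6; total draws C(15,2) = 105; favorable C(6,2) = 15; P = 1/7; answer 1/7
Stage 3: A2 = 1/7; threaded value p + q = 8; d = -22; -5*(-22)^3 - 5*(-22)^2 + 9*(-22)^1 + 9 = (53240) + (-2420) + (-198) + (9) = 50631; answer 50631

50631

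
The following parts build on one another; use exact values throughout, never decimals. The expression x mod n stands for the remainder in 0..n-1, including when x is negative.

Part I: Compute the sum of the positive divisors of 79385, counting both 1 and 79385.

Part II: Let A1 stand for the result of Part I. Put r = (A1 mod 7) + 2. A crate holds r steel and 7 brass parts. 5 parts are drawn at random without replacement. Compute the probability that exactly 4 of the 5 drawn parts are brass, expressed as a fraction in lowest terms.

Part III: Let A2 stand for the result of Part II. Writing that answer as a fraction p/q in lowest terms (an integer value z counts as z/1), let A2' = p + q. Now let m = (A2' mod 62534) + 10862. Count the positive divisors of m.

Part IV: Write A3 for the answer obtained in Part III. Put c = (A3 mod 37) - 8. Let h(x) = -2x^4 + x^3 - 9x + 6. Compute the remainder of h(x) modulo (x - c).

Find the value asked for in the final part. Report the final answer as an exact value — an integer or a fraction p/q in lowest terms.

Part I: 79385 = 5 * 15877; sigma = (1 + 5) * (1 + 15877) = 6 * 15878 = 95268; answer 95268
Part II: A1 = 95268; r = 7; total draws C(14,5) = 2002; favorable C(7,4)*C(7,1) = 245; P = 35/286; answer 35/286
Part III: A2 = 35/286; threaded value p + q = 321; m = 11183; 11183 = 53 * 211; number of divisors = (1+1) * (1+1) = 4; answer 4
Part IV: A3 = 4; c = -4; remainder = value at the root: -2*(-4)^4 + 1*(-4)^3 - 9*(-4)^1 + 6 = (-512) + (-64) + (36) + (6) = -534; answer -534

-534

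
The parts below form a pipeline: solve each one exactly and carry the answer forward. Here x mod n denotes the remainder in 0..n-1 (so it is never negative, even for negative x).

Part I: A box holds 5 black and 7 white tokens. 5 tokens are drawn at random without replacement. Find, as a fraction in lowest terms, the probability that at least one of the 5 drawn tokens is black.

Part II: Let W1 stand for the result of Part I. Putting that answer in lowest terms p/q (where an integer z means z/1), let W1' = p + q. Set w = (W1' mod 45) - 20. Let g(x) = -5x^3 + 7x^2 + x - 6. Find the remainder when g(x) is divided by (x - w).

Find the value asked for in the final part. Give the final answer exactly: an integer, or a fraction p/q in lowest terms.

-828

Part I: total draws C(12,5) = 792; complement C(7,5) = 21; favorable 792 - 21 = 771; P = 257/264; answer 257/264
Part II: W1 = 257/264; threaded value p + q = 521; w = 6; remainder = value at the root: -5*(6)^3 + 7*(6)^2 + 1*(6)^1 - 6 = (-1080) + (252) + (6) + (-6) = -828; answer -828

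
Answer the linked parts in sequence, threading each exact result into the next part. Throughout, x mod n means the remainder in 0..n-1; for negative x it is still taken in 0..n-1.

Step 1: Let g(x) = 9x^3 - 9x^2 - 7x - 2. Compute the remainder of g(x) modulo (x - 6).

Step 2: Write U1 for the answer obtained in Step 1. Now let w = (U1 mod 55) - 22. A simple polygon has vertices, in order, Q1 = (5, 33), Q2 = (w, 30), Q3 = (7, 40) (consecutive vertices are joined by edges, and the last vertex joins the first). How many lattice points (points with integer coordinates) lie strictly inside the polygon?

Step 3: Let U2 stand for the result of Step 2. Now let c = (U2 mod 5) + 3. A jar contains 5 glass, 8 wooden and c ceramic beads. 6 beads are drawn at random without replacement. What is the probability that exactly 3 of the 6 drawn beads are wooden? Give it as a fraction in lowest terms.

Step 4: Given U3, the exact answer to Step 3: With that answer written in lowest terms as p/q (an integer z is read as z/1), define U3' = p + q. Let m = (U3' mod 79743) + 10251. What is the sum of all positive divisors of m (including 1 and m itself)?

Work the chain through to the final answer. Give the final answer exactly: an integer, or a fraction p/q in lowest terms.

Step 1: remainder = value at the root: 9*(6)^3 - 9*(6)^2 - 7*(6)^1 - 2 = (1944) + (-324) + (-42) + (-2) = 1576; answer 1576
Step 2: U1 = 1576; w = 14; cross terms: (5*30 - 14*33)=-312, (14*40 - 7*30)=350, (7*33 - 5*40)=31; twice the area = |69| = 69; area = 69/2; boundary points = 3 + 1 + 1 = 5; strictly interior points = area - boundary/2 + 1 = 33; answer 33
Step 3: U2 = 33; c = 6; total draws C(19,6) = 27132; favorable C(8,3)*C(11,3) = 9240; P = 110/323; answer 110/323
Step 4: U3 = 110/323; threaded value p + q = 433; m = 10684; 10684 = 2^2 * 2671; sigma = (1 + 2 + 4) * (1 + 2671) = 7 * 2672 = 18704; answer 18704

18704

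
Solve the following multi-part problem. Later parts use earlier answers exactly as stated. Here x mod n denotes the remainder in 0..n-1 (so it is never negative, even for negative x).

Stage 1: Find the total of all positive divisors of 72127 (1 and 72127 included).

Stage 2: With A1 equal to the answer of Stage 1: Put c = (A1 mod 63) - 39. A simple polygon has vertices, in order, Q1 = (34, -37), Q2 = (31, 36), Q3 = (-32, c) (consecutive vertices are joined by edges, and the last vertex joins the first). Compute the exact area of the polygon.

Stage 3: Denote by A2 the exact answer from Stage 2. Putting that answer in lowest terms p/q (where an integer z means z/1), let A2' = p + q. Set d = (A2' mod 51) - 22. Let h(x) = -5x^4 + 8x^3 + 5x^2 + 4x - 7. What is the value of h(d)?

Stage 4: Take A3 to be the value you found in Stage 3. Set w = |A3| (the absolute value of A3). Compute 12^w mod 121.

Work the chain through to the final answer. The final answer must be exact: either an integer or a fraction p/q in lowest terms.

78

Stage 1: 72127 = 11 * 79 * 83; sigma = (1 + 11) * (1 + 79) * (1 + 83) = 12 * 80 * 84 = 80640; answer 80640
Stage 2: A1 = 80640; c = -39; cross terms: (34*36 - 31*-37)=2371, (31*-39 - -32*36)=-57, (-32*-37 - 34*-39)=2510; twice the area = |4824| = 4824; area = 2412; answer 2412
Stage 3: A2 = 2412; threaded value p + q = 2413; d = -6; -5*(-6)^4 + 8*(-6)^3 + 5*(-6)^2 + 4*(-6)^1 - 7 = (-6480) + (-1728) + (180) + (-24) + (-7) = -8059; answer -8059
Stage 4: A3 = -8059; w = 8059; squarings mod 121: 12^1=12, 12^2=23, 12^4=45, 12^8=89, 12^16=56, 12^32=111, 12^64=100, 12^128=78, 12^256=34, 12^512=67, 12^1024=12, 12^2048=23, 12^4096=45; 12^8059 = 12^1 * 12^2 * 12^8 * 12^16 * 12^32 * 12^64 * 12^256 * 12^512 * 12^1024 * 12^2048 * 12^4096 = 78 (mod 121); answer 78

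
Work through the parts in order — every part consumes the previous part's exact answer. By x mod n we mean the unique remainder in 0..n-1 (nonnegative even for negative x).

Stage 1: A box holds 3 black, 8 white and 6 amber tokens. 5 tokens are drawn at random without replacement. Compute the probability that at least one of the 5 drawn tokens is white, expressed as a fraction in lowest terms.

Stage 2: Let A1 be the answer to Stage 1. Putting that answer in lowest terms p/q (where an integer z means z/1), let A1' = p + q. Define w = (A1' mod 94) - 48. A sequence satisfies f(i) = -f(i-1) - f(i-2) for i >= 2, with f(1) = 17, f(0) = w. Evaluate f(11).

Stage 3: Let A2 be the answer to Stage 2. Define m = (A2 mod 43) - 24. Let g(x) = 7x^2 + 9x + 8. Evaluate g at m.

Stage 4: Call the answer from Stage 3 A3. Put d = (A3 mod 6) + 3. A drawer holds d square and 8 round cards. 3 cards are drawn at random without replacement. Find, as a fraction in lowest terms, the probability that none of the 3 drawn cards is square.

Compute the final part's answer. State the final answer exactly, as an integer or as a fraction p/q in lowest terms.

56/165

Stage 1: total draws C(17,5) = 6188; complement C(9,5) = 126; favorable 6188 - 126 = 6062; P = 433/442; answer 433/442
Stage 2: A1 = 433/442; threaded value p + q = 875; w = -19; f(2) = -1*(17) - 1*(-19) = 2; iterating: f(2)=2, f(3)=-19, f(4)=17, f(5)=2, f(6)=-19, f(7)=17, f(8)=2, f(9)=-19, f(10)=17, f(11)=2; answer 2
Stage 3: A2 = 2; m = -22; 7*(-22)^2 + 9*(-22)^1 + 8 = (3388) + (-198) + (8) = 3198; answer 3198
Stage 4: A3 = 3198; d = 3; total draws C(11,3) = 165; favorable C(8,3) = 56; P = 56/165; answer 56/165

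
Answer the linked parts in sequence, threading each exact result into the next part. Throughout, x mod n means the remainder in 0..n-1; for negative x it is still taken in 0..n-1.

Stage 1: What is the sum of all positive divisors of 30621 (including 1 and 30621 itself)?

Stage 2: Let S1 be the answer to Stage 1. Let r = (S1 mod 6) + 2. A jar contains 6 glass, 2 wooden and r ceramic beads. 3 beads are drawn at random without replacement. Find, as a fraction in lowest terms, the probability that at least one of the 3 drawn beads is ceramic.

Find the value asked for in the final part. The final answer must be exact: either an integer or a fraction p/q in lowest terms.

8/15

Stage 1: 30621 = 3 * 59 * 173; sigma = (1 + 3) * (1 + 59) * (1 + 173) = 4 * 60 * 174 = 41760; answer 41760
Stage 2: S1 = 41760; r = 2; total draws C(10,3) = 120; complement C(8,3) = 56; favorable 120 - 56 = 64; P = 8/15; answer 8/15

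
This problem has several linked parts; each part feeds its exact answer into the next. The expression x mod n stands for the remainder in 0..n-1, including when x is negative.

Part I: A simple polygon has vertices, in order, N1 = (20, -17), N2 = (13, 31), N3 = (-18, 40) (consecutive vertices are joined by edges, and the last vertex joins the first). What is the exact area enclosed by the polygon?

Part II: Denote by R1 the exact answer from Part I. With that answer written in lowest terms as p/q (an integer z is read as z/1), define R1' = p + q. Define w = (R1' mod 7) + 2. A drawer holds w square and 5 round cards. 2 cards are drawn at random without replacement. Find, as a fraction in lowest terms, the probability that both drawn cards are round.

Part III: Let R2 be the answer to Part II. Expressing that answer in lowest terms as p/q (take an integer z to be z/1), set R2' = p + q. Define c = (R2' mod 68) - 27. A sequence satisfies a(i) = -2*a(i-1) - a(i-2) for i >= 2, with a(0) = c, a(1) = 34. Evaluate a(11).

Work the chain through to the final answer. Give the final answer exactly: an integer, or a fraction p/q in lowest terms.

544

Part I: cross terms: (20*31 - 13*-17)=841, (13*40 - -18*31)=1078, (-18*-17 - 20*40)=-494; twice the area = |1425| = 1425; area = 1425/2; answer 1425/2
Part II: R1 = 1425/2; threaded value p + q = 1427; w = 8; total draws C(13,2) = 78; favorable C(5,2) = 10; P = 5/39; answer 5/39
Part III: R2 = 5/39; threaded value p + q = 44; c = 17; a(2) = -2*(34) - 1*(17) = -85; iterating: a(2)=-85, a(3)=136, a(4)=-187, a(5)=238, a(6)=-289, a(7)=340, a(8)=-391, a(9)=442, a(10)=-493, a(11)=544; answer 544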